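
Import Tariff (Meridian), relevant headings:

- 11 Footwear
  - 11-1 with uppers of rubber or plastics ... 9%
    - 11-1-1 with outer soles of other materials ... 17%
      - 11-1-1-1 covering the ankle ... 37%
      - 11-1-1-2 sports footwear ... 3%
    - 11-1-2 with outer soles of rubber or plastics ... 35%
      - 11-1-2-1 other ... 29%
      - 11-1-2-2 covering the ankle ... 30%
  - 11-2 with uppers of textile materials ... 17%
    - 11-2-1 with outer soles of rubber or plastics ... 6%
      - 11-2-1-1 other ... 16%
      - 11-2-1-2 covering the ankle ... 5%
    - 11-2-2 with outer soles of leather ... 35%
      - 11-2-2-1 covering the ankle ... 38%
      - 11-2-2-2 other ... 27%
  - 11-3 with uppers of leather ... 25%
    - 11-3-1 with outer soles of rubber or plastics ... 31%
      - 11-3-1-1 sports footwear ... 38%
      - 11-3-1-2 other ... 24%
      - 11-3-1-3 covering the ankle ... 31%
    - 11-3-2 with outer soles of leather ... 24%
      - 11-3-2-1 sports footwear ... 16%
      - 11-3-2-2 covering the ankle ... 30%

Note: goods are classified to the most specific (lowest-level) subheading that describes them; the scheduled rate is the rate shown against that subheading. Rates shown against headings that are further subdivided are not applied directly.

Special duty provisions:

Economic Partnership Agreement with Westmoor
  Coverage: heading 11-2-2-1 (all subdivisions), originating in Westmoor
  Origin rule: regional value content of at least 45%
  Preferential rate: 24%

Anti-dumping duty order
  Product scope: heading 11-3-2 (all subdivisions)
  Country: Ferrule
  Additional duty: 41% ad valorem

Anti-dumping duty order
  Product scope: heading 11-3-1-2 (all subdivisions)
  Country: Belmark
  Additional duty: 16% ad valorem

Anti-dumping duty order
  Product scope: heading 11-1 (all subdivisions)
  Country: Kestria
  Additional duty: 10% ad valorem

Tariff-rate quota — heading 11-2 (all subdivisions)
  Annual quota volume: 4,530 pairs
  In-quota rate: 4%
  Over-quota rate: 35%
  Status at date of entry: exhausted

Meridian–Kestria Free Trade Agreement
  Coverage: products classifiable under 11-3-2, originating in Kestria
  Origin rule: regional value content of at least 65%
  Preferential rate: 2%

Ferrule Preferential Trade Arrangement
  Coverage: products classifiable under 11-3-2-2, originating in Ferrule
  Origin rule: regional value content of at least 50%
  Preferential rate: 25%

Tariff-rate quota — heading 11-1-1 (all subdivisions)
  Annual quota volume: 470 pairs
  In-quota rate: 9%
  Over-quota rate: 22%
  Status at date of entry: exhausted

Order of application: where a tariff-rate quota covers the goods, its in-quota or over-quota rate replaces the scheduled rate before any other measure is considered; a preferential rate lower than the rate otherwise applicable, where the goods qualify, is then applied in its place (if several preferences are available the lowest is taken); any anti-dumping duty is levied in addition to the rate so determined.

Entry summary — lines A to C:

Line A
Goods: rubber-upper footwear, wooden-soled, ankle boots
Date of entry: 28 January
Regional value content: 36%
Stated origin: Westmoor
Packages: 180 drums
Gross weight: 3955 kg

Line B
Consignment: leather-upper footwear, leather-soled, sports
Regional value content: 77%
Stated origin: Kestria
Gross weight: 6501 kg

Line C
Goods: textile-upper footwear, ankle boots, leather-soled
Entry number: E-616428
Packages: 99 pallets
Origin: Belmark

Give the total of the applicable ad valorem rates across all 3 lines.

59%

Line A: rubber-upper → 11-1; wooden-soled → 11-1-1; ankle boots → 11-1-1-1. Scheduled 37%. quota on 11-1-1 exhausted → over-quota 22%; Westmoor agreement on 11-2-2-1: 11-1-1-1 not covered. → 22%.
Line B: leather-upper → 11-3; leather-soled → 11-3-2; sports → 11-3-2-1. Scheduled 16%. Kestria agreement on 11-3-2: RVC ≥ 65% → 2% available; preferential 2%. → 2%.
Line C: textile-upper → 11-2; leather-soled → 11-2-2; ankle boots → 11-2-2-1. Scheduled 38%. quota on 11-2 exhausted → over-quota 35%. → 35%.
Sum: 22% + 2% + 35% = 59%.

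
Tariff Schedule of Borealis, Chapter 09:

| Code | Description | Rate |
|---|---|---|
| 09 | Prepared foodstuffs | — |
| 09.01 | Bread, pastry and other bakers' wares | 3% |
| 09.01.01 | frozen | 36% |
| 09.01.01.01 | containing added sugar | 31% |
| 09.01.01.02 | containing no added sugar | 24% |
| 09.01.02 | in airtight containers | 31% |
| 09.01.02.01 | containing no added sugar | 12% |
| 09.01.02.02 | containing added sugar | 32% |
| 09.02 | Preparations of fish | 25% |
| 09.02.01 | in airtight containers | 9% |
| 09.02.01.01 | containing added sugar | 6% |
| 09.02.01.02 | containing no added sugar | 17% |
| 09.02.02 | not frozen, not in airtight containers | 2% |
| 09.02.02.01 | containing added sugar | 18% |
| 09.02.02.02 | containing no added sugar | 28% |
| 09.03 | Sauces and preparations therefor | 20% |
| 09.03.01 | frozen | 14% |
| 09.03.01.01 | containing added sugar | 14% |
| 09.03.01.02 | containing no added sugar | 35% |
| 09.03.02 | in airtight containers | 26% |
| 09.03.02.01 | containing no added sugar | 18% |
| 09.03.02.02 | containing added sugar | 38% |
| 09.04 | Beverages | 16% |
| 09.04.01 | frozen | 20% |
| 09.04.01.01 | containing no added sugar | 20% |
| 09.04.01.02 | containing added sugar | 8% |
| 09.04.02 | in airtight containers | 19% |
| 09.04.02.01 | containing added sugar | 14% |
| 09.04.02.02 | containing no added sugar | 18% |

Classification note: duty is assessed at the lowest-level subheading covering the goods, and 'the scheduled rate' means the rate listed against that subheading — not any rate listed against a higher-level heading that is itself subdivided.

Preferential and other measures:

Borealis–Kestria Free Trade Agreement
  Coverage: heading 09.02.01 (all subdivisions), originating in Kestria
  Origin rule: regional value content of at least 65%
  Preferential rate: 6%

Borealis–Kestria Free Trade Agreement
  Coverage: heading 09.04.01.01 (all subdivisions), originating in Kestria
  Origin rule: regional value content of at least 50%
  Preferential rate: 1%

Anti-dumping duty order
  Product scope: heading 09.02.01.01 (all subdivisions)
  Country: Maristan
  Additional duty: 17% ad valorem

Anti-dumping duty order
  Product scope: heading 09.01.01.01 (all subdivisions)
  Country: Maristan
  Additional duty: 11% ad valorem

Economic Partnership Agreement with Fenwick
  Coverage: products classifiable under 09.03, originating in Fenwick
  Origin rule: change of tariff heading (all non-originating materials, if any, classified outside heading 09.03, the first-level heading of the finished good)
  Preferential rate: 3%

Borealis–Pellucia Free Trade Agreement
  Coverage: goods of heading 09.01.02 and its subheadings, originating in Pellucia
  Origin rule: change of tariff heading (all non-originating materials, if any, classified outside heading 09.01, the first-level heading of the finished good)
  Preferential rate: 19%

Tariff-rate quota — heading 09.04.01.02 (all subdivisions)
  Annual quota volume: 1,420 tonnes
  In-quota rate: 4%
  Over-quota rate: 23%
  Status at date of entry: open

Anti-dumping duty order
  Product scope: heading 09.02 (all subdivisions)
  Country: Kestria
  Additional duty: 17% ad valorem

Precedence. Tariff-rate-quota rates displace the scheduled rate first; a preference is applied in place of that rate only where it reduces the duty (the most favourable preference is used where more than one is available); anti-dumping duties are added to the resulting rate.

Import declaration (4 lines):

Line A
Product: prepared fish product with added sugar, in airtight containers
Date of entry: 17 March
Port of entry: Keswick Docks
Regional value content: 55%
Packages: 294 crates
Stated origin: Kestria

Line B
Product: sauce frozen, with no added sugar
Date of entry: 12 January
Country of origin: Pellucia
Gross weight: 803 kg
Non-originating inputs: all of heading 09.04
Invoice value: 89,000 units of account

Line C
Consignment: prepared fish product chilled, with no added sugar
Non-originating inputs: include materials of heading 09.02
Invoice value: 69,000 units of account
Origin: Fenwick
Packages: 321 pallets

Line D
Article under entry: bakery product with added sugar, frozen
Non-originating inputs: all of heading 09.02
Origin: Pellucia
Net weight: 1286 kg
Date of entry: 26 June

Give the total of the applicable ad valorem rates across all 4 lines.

117%

Line A: prepared fish product → 09.02; in airtight containers → 09.02.01; with added sugar → 09.02.01.01. Scheduled 6%. Kestria agreement on 09.02.01: RVC < 65%; Kestria agreement on 09.04.01.01: 09.02.01.01 not covered; anti-dumping (Kestria, 09.02): +17%; total 6% + 17% = 23%. → 23%.
Line B: sauce → 09.03; frozen → 09.03.01; with no added sugar → 09.03.01.02. Scheduled 35%. Pellucia agreement on 09.01.02: 09.03.01.02 not covered. → 35%.
Line C: prepared fish product → 09.02; chilled → 09.02.02; with no added sugar → 09.02.02.02. Scheduled 28%. Fenwick agreement on 09.03: 09.02.02.02 not covered. → 28%.
Line D: bakery product → 09.01; frozen → 09.01.01; with added sugar → 09.01.01.01. Scheduled 31%. Pellucia agreement on 09.01.02: 09.01.01.01 not covered. → 31%.
Sum: 23% + 35% + 28% + 31% = 117%.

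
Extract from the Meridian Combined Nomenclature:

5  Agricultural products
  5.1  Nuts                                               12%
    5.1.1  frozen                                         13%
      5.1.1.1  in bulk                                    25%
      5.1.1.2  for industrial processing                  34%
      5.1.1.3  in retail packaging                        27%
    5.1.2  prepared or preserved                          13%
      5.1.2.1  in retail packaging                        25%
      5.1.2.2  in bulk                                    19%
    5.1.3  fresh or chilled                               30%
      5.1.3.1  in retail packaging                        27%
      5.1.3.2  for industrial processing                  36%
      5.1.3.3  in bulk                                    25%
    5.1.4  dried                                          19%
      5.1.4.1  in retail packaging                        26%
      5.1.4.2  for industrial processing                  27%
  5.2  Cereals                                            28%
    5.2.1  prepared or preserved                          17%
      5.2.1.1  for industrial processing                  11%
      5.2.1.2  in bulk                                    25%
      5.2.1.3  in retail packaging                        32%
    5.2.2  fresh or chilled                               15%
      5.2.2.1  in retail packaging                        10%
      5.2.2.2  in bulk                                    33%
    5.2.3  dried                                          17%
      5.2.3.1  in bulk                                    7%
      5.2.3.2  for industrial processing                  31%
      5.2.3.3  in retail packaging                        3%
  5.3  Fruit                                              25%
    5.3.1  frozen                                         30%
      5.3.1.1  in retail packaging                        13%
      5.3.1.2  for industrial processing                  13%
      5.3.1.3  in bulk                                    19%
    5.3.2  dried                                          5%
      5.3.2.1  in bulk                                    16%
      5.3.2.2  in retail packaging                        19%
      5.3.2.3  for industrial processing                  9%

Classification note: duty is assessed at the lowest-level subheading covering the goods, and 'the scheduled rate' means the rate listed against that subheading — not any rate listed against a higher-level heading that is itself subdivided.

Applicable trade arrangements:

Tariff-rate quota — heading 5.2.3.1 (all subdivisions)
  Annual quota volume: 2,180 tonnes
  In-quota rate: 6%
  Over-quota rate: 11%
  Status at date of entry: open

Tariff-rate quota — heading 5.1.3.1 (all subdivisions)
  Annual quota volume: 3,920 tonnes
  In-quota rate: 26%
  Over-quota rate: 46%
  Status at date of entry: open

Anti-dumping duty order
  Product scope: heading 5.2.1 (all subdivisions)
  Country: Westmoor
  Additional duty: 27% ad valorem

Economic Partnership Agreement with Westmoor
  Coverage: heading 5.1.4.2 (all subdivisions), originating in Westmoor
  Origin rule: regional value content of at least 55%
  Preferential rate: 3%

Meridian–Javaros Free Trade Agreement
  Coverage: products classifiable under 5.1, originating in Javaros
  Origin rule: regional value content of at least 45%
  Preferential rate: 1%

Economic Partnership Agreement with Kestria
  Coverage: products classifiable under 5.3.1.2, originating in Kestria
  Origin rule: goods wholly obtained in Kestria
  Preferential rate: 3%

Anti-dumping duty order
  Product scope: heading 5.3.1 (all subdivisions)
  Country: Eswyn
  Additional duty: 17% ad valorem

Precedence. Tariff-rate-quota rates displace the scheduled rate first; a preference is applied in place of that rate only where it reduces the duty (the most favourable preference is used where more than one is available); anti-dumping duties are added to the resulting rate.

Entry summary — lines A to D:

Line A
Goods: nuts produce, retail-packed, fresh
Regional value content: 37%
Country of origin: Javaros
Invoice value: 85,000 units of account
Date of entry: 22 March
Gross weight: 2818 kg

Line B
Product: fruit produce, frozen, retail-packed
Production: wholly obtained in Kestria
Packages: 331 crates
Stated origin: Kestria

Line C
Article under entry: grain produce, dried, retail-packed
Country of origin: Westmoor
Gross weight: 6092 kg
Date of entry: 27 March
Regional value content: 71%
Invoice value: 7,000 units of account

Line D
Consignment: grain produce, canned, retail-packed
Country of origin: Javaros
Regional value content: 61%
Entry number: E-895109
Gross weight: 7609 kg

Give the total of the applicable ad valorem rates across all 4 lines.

74%

Line A: nuts → 5.1; fresh → 5.1.3; retail-packed → 5.1.3.1. Scheduled 27%. quota on 5.1.3.1 open → in-quota 26%; Javaros agreement on 5.1: RVC < 45%. → 26%.
Line B: fruit → 5.3; frozen → 5.3.1; retail-packed → 5.3.1.1. Scheduled 13%. Kestria agreement on 5.3.1.2: 5.3.1.1 not covered. → 13%.
Line C: grain → 5.2; dried → 5.2.3; retail-packed → 5.2.3.3. Scheduled 3%. Westmoor agreement on 5.1.4.2: 5.2.3.3 not covered. → 3%.
Line D: grain → 5.2; canned → 5.2.1; retail-packed → 5.2.1.3. Scheduled 32%. Javaros agreement on 5.1: 5.2.1.3 not covered. → 32%.
Sum: 26% + 13% + 3% + 32% = 74%.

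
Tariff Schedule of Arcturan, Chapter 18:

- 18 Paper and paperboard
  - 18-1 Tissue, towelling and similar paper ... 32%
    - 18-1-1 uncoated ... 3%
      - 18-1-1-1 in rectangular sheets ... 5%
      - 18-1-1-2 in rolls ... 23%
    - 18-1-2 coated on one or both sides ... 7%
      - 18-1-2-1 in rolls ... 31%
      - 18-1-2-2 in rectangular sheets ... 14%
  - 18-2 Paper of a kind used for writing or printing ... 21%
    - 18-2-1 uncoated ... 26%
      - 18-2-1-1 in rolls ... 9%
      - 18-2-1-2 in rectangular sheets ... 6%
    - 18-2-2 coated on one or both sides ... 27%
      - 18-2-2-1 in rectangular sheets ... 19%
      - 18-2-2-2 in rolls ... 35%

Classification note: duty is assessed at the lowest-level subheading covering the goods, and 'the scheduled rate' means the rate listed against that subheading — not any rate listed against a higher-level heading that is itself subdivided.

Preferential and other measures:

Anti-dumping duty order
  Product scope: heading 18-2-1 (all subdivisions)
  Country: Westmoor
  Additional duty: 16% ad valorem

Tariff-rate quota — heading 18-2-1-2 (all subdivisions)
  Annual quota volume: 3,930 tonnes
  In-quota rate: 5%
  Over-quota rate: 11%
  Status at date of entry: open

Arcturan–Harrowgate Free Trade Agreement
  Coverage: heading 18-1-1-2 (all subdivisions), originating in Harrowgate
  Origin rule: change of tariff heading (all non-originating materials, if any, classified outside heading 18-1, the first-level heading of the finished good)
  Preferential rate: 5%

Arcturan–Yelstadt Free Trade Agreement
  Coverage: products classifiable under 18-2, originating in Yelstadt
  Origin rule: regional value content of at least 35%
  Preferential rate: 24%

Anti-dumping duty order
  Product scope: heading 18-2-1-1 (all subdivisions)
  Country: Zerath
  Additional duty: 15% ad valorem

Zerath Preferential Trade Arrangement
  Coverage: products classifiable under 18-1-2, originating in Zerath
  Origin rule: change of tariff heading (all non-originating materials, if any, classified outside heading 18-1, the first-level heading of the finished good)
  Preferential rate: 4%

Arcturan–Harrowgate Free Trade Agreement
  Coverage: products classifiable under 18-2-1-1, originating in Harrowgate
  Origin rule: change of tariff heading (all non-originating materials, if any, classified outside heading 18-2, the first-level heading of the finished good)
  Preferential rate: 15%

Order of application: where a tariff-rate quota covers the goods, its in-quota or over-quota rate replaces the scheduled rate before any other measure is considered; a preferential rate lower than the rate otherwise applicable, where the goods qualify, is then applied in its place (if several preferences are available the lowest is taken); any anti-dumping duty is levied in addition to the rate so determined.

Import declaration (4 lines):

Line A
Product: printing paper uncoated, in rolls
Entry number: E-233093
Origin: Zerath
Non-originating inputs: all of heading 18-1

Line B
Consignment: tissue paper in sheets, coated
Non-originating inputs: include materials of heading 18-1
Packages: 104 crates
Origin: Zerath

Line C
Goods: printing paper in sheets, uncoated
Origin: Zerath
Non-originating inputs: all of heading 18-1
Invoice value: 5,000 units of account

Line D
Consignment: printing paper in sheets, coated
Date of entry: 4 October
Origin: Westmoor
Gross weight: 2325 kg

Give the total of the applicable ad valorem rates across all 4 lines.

Line A: printing paper → 18-2; uncoated → 18-2-1; in rolls → 18-2-1-1. Scheduled 9%. Zerath agreement on 18-1-2: 18-2-1-1 not covered; anti-dumping (Zerath, 18-2-1-1): +15%; total 9% + 15% = 24%. → 24%.
Line B: tissue paper → 18-1; coated → 18-1-2; in sheets → 18-1-2-2. Scheduled 14%. Zerath agreement on 18-1-2: CTH not met. → 14%.
Line C: printing paper → 18-2; uncoated → 18-2-1; in sheets → 18-2-1-2. Scheduled 6%. quota on 18-2-1-2 open → in-quota 5%; Zerath agreement on 18-1-2: 18-2-1-2 not covered. → 5%.
Line D: printing paper → 18-2; coated → 18-2-2; in sheets → 18-2-2-1. Scheduled 19%. No special measure applies. → 19%.
Sum: 24% + 14% + 5% + 19% = 62%.

62%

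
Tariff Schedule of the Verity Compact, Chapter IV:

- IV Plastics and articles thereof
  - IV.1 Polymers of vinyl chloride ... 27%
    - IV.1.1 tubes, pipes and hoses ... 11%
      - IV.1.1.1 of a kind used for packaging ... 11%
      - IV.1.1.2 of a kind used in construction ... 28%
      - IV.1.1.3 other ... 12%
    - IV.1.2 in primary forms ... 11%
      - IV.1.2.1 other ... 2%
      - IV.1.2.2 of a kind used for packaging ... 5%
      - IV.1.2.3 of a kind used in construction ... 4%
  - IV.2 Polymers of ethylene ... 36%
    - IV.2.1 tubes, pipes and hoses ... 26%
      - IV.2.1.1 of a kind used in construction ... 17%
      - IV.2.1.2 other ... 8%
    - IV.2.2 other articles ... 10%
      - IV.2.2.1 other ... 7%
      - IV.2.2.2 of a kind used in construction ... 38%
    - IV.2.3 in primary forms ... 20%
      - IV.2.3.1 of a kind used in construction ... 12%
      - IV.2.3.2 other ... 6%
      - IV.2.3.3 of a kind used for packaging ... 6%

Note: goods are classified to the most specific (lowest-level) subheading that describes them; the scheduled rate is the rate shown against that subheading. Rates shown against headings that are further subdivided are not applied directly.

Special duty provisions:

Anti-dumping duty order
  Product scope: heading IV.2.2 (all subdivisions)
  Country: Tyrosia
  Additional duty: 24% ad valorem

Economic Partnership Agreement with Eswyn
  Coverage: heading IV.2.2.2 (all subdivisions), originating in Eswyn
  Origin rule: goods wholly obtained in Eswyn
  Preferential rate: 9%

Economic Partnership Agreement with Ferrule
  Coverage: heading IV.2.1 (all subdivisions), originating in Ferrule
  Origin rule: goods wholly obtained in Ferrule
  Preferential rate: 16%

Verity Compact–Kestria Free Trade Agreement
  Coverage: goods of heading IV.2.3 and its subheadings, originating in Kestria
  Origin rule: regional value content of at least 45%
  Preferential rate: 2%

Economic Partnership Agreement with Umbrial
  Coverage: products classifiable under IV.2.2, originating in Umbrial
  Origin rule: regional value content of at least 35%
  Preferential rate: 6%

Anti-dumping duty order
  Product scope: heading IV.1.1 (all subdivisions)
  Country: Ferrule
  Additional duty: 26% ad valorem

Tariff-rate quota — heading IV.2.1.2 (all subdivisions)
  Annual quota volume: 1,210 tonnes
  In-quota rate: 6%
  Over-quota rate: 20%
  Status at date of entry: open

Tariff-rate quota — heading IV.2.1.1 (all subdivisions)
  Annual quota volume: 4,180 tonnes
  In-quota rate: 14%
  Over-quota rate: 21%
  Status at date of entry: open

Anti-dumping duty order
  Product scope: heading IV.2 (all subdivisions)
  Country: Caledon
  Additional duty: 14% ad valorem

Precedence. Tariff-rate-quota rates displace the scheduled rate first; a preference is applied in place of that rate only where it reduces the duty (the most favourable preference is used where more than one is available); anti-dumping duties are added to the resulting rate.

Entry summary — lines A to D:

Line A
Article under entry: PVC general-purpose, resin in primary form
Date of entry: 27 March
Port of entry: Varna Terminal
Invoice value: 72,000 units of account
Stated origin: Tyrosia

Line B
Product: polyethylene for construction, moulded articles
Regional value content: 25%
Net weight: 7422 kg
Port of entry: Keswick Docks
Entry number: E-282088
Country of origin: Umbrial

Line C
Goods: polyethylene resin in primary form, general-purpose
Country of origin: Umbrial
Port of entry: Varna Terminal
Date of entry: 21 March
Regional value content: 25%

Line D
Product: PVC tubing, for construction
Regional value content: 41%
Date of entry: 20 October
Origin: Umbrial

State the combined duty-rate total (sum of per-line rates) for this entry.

Line A: PVC → IV.1; resin in primary form → IV.1.2; general-purpose → IV.1.2.1. Scheduled 2%. No special measure applies. → 2%.
Line B: polyethylene → IV.2; moulded articles → IV.2.2; for construction → IV.2.2.2. Scheduled 38%. Umbrial agreement on IV.2.2: RVC < 35%. → 38%.
Line C: polyethylene → IV.2; resin in primary form → IV.2.3; general-purpose → IV.2.3.2. Scheduled 6%. Umbrial agreement on IV.2.2: IV.2.3.2 not covered. → 6%.
Line D: PVC → IV.1; tubing → IV.1.1; for construction → IV.1.1.2. Scheduled 28%. Umbrial agreement on IV.2.2: IV.1.1.2 not covered. → 28%.
Sum: 2% + 38% + 6% + 28% = 74%.

74%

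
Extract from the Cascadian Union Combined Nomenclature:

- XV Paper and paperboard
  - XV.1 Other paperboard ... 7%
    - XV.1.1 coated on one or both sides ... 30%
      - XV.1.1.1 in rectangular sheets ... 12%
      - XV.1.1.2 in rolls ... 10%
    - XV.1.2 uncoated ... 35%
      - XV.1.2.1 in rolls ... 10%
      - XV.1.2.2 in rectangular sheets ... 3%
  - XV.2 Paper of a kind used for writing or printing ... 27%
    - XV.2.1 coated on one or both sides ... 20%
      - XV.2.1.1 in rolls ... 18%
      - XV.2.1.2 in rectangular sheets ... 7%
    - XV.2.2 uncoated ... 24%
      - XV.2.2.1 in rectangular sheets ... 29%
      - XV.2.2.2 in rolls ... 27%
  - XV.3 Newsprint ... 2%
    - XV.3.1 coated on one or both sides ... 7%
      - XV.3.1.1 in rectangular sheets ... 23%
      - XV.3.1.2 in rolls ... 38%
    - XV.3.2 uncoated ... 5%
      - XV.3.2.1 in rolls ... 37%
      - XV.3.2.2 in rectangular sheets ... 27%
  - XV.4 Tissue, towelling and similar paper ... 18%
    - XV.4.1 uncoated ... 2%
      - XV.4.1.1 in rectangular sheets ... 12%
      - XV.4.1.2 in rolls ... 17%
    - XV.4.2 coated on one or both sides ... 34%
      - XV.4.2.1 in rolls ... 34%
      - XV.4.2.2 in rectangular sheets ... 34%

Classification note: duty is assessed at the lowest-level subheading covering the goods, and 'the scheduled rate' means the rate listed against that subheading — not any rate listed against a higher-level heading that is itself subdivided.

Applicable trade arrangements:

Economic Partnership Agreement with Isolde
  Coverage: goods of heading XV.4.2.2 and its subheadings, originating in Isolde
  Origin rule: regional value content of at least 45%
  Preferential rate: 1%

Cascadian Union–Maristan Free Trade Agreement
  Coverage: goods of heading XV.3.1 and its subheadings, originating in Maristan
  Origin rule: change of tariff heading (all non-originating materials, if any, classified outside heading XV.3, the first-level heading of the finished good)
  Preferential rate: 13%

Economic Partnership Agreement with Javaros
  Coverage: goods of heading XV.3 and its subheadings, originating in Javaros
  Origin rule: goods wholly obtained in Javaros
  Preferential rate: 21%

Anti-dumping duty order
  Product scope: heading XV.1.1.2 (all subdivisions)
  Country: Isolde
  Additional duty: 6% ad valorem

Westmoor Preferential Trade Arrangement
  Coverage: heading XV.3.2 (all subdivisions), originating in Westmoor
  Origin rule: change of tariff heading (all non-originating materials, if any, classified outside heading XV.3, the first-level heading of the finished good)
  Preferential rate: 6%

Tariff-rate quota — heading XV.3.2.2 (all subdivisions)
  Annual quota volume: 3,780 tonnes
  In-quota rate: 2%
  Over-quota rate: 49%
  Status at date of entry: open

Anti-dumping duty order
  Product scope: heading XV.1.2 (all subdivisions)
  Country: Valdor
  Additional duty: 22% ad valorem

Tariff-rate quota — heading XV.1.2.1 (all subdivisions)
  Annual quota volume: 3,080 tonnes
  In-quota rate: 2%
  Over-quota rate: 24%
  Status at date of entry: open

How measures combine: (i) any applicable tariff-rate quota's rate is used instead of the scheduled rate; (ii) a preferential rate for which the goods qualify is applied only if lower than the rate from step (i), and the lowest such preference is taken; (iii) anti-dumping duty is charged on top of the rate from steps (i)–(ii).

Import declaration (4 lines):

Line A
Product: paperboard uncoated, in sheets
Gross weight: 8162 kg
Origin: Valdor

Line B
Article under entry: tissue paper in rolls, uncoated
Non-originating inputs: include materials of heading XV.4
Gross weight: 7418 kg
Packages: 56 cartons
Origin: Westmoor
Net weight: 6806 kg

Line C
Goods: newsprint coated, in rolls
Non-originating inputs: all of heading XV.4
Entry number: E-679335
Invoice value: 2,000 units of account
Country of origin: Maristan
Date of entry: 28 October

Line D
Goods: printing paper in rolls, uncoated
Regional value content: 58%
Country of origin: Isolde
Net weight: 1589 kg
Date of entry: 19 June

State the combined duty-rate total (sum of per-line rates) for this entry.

Line A: paperboard → XV.1; uncoated → XV.1.2; in sheets → XV.1.2.2. Scheduled 3%. anti-dumping (Valdor, XV.1.2): +22%; total 3% + 22% = 25%. → 25%.
Line B: tissue paper → XV.4; uncoated → XV.4.1; in rolls → XV.4.1.2. Scheduled 17%. Westmoor agreement on XV.3.2: XV.4.1.2 not covered. → 17%.
Line C: newsprint → XV.3; coated → XV.3.1; in rolls → XV.3.1.2. Scheduled 38%. Maristan agreement on XV.3.1: CTH met → 13% available; preferential 13%. → 13%.
Line D: printing paper → XV.2; uncoated → XV.2.2; in rolls → XV.2.2.2. Scheduled 27%. Isolde agreement on XV.4.2.2: XV.2.2.2 not covered. → 27%.
Sum: 25% + 17% + 13% + 27% = 82%.

82%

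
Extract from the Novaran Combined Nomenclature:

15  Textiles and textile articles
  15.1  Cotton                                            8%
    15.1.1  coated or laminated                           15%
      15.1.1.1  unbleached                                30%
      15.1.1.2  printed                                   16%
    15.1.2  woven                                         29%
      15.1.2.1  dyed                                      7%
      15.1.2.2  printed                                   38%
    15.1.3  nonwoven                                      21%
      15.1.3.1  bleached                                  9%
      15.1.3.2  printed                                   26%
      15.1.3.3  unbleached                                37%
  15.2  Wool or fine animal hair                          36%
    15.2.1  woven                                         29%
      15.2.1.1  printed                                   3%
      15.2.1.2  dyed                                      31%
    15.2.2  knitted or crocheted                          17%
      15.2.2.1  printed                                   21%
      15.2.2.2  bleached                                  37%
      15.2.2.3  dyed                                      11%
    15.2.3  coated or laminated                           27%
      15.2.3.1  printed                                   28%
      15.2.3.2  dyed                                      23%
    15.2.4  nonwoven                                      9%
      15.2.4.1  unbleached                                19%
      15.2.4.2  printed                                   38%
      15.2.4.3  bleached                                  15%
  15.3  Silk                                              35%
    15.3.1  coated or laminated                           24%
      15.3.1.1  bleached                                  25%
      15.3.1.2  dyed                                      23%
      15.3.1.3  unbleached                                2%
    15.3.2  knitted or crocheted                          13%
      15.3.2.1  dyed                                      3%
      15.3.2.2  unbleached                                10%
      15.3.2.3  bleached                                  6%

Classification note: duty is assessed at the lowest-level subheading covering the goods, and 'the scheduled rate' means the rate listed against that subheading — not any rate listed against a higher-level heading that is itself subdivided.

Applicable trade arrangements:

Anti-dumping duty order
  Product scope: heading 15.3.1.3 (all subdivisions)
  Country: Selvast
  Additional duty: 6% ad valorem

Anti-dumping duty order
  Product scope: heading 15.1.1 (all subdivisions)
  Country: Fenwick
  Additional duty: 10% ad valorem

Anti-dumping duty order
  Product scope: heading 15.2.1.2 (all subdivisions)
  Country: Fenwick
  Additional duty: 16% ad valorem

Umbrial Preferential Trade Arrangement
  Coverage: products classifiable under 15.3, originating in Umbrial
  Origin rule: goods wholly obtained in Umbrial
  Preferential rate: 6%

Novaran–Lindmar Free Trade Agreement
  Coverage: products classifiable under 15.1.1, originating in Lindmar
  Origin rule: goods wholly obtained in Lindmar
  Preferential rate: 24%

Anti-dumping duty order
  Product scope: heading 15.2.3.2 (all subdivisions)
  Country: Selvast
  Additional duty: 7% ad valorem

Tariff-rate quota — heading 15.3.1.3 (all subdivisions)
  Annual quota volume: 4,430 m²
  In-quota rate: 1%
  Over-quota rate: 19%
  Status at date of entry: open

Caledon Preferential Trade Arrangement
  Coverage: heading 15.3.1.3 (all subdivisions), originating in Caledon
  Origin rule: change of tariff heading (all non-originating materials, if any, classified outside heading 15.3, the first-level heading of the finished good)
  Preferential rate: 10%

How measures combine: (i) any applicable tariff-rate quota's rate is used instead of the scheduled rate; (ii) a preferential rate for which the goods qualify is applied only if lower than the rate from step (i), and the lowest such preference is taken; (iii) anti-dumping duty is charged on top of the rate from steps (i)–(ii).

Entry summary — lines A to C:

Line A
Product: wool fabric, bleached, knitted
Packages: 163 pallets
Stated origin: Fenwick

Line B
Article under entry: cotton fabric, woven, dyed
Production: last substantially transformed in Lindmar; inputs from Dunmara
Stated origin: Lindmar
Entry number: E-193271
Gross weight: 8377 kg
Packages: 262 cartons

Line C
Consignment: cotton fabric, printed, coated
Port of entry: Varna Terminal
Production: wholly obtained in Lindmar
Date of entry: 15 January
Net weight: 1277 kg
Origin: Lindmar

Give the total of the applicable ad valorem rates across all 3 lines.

Line A: wool → 15.2; knitted → 15.2.2; bleached → 15.2.2.2. Scheduled 37%. No special measure applies. → 37%.
Line B: cotton → 15.1; woven → 15.1.2; dyed → 15.1.2.1. Scheduled 7%. Lindmar agreement on 15.1.1: 15.1.2.1 not covered. → 7%.
Line C: cotton → 15.1; coated → 15.1.1; printed → 15.1.1.2. Scheduled 16%. Lindmar agreement on 15.1.1: wholly obtained → 24% available; preference 24% not lower than 16% → no reduction. → 16%.
Sum: 37% + 7% + 16% = 60%.

60%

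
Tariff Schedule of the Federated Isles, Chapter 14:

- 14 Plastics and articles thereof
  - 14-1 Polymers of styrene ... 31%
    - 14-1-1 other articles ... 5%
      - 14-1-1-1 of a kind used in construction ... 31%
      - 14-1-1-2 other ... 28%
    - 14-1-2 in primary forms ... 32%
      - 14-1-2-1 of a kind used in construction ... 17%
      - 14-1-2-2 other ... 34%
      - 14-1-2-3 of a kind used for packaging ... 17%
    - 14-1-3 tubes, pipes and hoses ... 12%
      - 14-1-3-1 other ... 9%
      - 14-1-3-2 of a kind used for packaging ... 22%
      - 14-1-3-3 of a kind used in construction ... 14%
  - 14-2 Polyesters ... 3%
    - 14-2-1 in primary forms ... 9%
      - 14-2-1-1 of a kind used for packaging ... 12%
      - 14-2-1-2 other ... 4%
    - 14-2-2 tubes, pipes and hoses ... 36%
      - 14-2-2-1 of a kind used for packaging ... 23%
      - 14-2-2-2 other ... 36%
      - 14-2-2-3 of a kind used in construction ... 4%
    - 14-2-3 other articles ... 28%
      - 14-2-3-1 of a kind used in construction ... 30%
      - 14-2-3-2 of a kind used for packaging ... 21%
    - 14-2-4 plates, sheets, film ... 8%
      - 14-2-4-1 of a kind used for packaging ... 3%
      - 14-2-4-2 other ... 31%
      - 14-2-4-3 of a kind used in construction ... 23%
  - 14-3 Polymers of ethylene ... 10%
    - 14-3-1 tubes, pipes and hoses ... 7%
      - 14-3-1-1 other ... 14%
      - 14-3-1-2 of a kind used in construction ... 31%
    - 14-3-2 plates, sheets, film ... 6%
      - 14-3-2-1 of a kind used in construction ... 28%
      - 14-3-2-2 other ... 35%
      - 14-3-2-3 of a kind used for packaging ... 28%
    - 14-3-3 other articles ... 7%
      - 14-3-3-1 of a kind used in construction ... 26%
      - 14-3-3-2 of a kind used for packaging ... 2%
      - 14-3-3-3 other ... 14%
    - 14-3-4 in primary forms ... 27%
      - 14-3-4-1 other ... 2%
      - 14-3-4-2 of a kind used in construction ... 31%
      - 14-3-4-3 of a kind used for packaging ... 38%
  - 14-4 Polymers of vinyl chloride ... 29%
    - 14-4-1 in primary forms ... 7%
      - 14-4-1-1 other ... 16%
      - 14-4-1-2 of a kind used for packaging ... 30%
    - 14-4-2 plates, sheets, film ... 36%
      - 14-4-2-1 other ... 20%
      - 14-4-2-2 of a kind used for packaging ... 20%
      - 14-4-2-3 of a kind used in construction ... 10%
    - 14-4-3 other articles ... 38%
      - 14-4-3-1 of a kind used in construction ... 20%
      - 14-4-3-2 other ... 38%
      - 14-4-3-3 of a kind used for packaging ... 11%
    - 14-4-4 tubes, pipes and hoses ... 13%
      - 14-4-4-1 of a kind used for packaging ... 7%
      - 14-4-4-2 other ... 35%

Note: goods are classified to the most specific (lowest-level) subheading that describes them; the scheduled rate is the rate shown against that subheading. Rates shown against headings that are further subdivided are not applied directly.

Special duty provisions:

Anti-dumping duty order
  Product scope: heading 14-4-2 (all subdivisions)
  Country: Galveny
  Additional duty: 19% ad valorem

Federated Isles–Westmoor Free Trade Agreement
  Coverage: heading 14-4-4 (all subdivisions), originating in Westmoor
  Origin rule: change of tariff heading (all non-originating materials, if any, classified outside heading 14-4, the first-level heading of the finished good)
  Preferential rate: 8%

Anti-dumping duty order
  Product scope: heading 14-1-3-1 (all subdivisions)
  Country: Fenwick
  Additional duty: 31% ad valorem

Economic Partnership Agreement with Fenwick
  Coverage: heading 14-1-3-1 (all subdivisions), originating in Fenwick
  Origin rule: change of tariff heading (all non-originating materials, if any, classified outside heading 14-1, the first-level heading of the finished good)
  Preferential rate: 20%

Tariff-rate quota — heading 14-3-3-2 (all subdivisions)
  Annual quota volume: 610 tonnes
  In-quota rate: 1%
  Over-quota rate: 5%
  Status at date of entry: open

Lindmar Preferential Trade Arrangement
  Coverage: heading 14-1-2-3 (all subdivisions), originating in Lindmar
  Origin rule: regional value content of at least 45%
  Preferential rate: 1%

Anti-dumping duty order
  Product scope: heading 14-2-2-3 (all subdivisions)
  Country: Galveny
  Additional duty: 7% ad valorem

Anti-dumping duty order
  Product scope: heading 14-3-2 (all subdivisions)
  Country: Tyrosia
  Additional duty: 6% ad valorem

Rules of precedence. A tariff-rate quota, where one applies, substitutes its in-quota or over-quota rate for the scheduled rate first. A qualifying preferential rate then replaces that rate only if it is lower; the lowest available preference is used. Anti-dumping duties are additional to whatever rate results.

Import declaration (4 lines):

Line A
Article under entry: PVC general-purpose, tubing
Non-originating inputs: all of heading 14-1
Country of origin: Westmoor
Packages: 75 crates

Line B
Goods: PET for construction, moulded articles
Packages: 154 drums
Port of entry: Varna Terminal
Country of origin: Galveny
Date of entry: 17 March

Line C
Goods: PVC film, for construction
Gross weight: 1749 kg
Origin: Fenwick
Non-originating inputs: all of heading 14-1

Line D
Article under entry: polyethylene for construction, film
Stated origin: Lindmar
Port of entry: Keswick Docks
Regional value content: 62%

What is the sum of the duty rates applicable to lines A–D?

Line A: PVC → 14-4; tubing → 14-4-4; general-purpose → 14-4-4-2. Scheduled 35%. Westmoor agreement on 14-4-4: CTH met → 8% available; preferential 8%. → 8%.
Line B: PET → 14-2; moulded articles → 14-2-3; for construction → 14-2-3-1. Scheduled 30%. No special measure applies. → 30%.
Line C: PVC → 14-4; film → 14-4-2; for construction → 14-4-2-3. Scheduled 10%. Fenwick agreement on 14-1-3-1: 14-4-2-3 not covered. → 10%.
Line D: polyethylene → 14-3; film → 14-3-2; for construction → 14-3-2-1. Scheduled 28%. Lindmar agreement on 14-1-2-3: 14-3-2-1 not covered. → 28%.
Sum: 8% + 30% + 10% + 28% = 76%.

76%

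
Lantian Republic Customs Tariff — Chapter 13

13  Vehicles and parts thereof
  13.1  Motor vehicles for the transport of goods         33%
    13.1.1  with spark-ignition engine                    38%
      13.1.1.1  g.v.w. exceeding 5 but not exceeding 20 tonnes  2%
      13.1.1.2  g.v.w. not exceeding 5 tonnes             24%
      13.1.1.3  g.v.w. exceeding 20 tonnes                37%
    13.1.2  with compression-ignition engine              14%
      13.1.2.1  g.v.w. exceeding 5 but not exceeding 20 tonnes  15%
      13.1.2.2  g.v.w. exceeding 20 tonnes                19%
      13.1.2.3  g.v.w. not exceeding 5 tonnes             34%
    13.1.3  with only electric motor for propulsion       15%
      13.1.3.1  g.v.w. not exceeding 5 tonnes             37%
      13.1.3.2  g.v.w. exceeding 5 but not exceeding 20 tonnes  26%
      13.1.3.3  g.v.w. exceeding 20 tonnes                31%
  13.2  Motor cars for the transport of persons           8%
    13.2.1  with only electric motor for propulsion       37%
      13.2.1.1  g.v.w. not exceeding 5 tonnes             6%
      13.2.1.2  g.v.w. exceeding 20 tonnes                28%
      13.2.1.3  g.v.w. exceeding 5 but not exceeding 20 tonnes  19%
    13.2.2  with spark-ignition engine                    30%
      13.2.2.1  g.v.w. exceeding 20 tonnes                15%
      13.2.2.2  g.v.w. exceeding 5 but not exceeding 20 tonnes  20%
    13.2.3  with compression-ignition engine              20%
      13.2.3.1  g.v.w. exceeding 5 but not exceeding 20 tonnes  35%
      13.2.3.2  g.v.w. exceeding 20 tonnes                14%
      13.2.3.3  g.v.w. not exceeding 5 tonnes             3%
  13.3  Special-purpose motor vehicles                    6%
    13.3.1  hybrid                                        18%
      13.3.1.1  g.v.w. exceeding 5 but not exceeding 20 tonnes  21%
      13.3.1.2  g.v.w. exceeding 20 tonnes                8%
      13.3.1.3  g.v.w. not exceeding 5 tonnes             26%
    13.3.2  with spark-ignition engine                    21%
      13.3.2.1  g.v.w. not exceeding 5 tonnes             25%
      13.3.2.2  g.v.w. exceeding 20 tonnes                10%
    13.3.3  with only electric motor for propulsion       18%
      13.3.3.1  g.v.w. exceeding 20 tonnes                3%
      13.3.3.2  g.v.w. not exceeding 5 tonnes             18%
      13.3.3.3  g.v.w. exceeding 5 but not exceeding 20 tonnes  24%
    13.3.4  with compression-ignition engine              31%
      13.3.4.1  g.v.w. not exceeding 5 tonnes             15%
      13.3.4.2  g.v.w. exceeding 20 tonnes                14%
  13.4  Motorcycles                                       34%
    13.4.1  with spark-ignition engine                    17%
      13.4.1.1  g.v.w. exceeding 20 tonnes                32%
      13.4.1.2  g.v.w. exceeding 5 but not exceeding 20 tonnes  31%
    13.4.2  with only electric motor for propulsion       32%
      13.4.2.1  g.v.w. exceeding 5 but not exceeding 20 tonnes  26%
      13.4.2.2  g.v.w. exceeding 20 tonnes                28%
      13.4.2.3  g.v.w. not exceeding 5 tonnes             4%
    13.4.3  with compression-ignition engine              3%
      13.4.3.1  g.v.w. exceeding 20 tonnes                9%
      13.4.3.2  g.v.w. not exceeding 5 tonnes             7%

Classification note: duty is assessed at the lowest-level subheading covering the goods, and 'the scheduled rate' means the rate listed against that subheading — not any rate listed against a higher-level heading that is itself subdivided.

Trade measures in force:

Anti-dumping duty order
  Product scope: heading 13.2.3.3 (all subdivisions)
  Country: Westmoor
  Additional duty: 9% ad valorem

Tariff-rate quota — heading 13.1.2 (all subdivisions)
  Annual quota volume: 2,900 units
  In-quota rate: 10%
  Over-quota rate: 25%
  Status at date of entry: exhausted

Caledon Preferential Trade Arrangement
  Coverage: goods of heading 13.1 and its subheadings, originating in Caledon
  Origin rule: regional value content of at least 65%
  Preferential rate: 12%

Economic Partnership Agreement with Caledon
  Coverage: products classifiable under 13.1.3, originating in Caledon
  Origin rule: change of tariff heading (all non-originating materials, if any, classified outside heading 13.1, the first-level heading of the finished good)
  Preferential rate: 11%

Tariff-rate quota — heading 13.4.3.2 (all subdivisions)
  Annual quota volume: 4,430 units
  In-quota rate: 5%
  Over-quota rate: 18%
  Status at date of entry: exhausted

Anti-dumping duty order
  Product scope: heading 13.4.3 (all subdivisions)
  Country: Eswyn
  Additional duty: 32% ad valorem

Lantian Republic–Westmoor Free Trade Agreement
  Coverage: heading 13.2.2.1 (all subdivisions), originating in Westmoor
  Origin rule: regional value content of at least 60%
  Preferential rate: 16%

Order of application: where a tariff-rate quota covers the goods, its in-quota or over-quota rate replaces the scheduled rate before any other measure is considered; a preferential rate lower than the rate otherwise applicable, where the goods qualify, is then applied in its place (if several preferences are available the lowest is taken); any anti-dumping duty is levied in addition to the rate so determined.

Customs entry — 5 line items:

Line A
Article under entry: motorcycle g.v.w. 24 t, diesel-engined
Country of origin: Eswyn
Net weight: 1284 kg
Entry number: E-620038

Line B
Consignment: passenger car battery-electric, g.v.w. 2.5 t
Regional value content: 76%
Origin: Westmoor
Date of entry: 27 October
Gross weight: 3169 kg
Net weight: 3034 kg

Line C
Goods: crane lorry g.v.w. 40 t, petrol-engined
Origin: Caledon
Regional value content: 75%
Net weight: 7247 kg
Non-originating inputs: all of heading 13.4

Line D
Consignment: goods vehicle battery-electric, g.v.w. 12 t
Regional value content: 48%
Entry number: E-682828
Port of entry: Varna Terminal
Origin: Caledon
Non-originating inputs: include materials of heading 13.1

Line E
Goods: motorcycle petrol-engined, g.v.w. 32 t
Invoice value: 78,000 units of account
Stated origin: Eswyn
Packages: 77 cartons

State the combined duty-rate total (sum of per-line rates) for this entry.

115%

Line A: motorcycle → 13.4; diesel-engined → 13.4.3; g.v.w. 24 t → 13.4.3.1. Scheduled 9%. anti-dumping (Eswyn, 13.4.3): +32%; total 9% + 32% = 41%. → 41%.
Line B: passenger car → 13.2; battery-electric → 13.2.1; g.v.w. 2.5 t → 13.2.1.1. Scheduled 6%. Westmoor agreement on 13.2.2.1: 13.2.1.1 not covered. → 6%.
Line C: crane lorry → 13.3; petrol-engined → 13.3.2; g.v.w. 40 t → 13.3.2.2. Scheduled 10%. Caledon agreement on 13.1: 13.3.2.2 not covered; Caledon agreement on 13.1.3: 13.3.2.2 not covered. → 10%.
Line D: goods vehicle → 13.1; battery-electric → 13.1.3; g.v.w. 12 t → 13.1.3.2. Scheduled 26%. Caledon agreement on 13.1: RVC < 65%; Caledon agreement on 13.1.3: CTH not met. → 26%.
Line E: motorcycle → 13.4; petrol-engined → 13.4.1; g.v.w. 32 t → 13.4.1.1. Scheduled 32%. No special measure applies. → 32%.
Sum: 41% + 6% + 10% + 26% + 32% = 115%.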